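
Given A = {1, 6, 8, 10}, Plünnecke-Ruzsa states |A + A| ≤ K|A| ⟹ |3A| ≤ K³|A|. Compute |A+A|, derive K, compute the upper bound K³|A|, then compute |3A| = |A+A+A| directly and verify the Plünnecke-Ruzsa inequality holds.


|A| = 4.
Step 1: Compute A + A by enumerating all 16 pairs.
A + A = {2, 7, 9, 11, 12, 14, 16, 18, 20}, so |A + A| = 9.
Step 2: Doubling constant K = |A + A|/|A| = 9/4 = 9/4 ≈ 2.2500.
Step 3: Plünnecke-Ruzsa gives |3A| ≤ K³·|A| = (2.2500)³ · 4 ≈ 45.5625.
Step 4: Compute 3A = A + A + A directly by enumerating all triples (a,b,c) ∈ A³; |3A| = 16.
Step 5: Check 16 ≤ 45.5625? Yes ✓.

K = 9/4, Plünnecke-Ruzsa bound K³|A| ≈ 45.5625, |3A| = 16, inequality holds.


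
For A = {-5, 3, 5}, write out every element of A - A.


A - A = {a - a' : a, a' ∈ A}.
Compute a - a' for each ordered pair (a, a'):
a = -5: -5--5=0, -5-3=-8, -5-5=-10
a = 3: 3--5=8, 3-3=0, 3-5=-2
a = 5: 5--5=10, 5-3=2, 5-5=0
Collecting distinct values (and noting 0 appears from a-a):
A - A = {-10, -8, -2, 0, 2, 8, 10}
|A - A| = 7

A - A = {-10, -8, -2, 0, 2, 8, 10}


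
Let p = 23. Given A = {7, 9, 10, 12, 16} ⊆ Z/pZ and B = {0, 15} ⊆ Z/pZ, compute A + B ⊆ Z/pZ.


Work in Z/23Z: reduce every sum a + b modulo 23.
Enumerate all 10 pairs:
a = 7: 7+0=7, 7+15=22
a = 9: 9+0=9, 9+15=1
a = 10: 10+0=10, 10+15=2
a = 12: 12+0=12, 12+15=4
a = 16: 16+0=16, 16+15=8
Distinct residues collected: {1, 2, 4, 7, 8, 9, 10, 12, 16, 22}
|A + B| = 10 (out of 23 total residues).

A + B = {1, 2, 4, 7, 8, 9, 10, 12, 16, 22}


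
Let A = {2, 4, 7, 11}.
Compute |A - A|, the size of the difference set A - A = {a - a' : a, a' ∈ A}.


A - A = {a - a' : a, a' ∈ A}; |A| = 4.
Bounds: 2|A|-1 ≤ |A - A| ≤ |A|² - |A| + 1, i.e. 7 ≤ |A - A| ≤ 13.
Note: 0 ∈ A - A always (from a - a). The set is symmetric: if d ∈ A - A then -d ∈ A - A.
Enumerate nonzero differences d = a - a' with a > a' (then include -d):
Positive differences: {2, 3, 4, 5, 7, 9}
Full difference set: {0} ∪ (positive diffs) ∪ (negative diffs).
|A - A| = 1 + 2·6 = 13 (matches direct enumeration: 13).

|A - A| = 13


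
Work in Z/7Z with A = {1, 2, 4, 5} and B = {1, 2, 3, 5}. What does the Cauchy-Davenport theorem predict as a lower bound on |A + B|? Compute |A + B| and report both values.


Cauchy-Davenport: |A + B| ≥ min(p, |A| + |B| - 1) for A, B nonempty in Z/pZ.
|A| = 4, |B| = 4, p = 7.
CD lower bound = min(7, 4 + 4 - 1) = min(7, 7) = 7.
Compute A + B mod 7 directly:
a = 1: 1+1=2, 1+2=3, 1+3=4, 1+5=6
a = 2: 2+1=3, 2+2=4, 2+3=5, 2+5=0
a = 4: 4+1=5, 4+2=6, 4+3=0, 4+5=2
a = 5: 5+1=6, 5+2=0, 5+3=1, 5+5=3
A + B = {0, 1, 2, 3, 4, 5, 6}, so |A + B| = 7.
Verify: 7 ≥ 7? Yes ✓.

CD lower bound = 7, actual |A + B| = 7.


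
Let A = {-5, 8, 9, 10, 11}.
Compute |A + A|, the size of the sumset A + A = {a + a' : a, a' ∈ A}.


A + A = {a + a' : a, a' ∈ A}; |A| = 5.
General bounds: 2|A| - 1 ≤ |A + A| ≤ |A|(|A|+1)/2, i.e. 9 ≤ |A + A| ≤ 15.
Lower bound 2|A|-1 is attained iff A is an arithmetic progression.
Enumerate sums a + a' for a ≤ a' (symmetric, so this suffices):
a = -5: -5+-5=-10, -5+8=3, -5+9=4, -5+10=5, -5+11=6
a = 8: 8+8=16, 8+9=17, 8+10=18, 8+11=19
a = 9: 9+9=18, 9+10=19, 9+11=20
a = 10: 10+10=20, 10+11=21
a = 11: 11+11=22
Distinct sums: {-10, 3, 4, 5, 6, 16, 17, 18, 19, 20, 21, 22}
|A + A| = 12

|A + A| = 12


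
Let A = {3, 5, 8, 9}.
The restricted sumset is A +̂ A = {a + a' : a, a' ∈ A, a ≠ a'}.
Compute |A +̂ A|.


Restricted sumset: A +̂ A = {a + a' : a ∈ A, a' ∈ A, a ≠ a'}.
Equivalently, take A + A and drop any sum 2a that is achievable ONLY as a + a for a ∈ A (i.e. sums representable only with equal summands).
Enumerate pairs (a, a') with a < a' (symmetric, so each unordered pair gives one sum; this covers all a ≠ a'):
  3 + 5 = 8
  3 + 8 = 11
  3 + 9 = 12
  5 + 8 = 13
  5 + 9 = 14
  8 + 9 = 17
Collected distinct sums: {8, 11, 12, 13, 14, 17}
|A +̂ A| = 6
(Reference bound: |A +̂ A| ≥ 2|A| - 3 for |A| ≥ 2, with |A| = 4 giving ≥ 5.)

|A +̂ A| = 6


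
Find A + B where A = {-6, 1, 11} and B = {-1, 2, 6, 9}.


A + B = {a + b : a ∈ A, b ∈ B}.
Enumerate all |A|·|B| = 3·4 = 12 pairs (a, b) and collect distinct sums.
a = -6: -6+-1=-7, -6+2=-4, -6+6=0, -6+9=3
a = 1: 1+-1=0, 1+2=3, 1+6=7, 1+9=10
a = 11: 11+-1=10, 11+2=13, 11+6=17, 11+9=20
Collecting distinct sums: A + B = {-7, -4, 0, 3, 7, 10, 13, 17, 20}
|A + B| = 9

A + B = {-7, -4, 0, 3, 7, 10, 13, 17, 20}


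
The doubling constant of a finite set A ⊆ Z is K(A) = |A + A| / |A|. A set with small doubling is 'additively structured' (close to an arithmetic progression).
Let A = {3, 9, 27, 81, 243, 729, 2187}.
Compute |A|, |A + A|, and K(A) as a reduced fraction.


|A| = 7.
Compute A + A by enumerating all 49 pairs.
A + A = {6, 12, 18, 30, 36, 54, 84, 90, 108, 162, 246, 252, 270, 324, 486, 732, 738, 756, 810, 972, 1458, 2190, 2196, 2214, 2268, 2430, 2916, 4374}, so |A + A| = 28.
K = |A + A| / |A| = 28/7 = 4/1 ≈ 4.0000.
Reference: AP of size 7 gives K = 13/7 ≈ 1.8571; a fully generic set of size 7 gives K ≈ 4.0000.

|A| = 7, |A + A| = 28, K = 28/7 = 4/1.


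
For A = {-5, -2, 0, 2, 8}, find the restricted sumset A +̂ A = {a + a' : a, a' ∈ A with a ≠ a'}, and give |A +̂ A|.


Restricted sumset: A +̂ A = {a + a' : a ∈ A, a' ∈ A, a ≠ a'}.
Equivalently, take A + A and drop any sum 2a that is achievable ONLY as a + a for a ∈ A (i.e. sums representable only with equal summands).
Enumerate pairs (a, a') with a < a' (symmetric, so each unordered pair gives one sum; this covers all a ≠ a'):
  -5 + -2 = -7
  -5 + 0 = -5
  -5 + 2 = -3
  -5 + 8 = 3
  -2 + 0 = -2
  -2 + 2 = 0
  -2 + 8 = 6
  0 + 2 = 2
  0 + 8 = 8
  2 + 8 = 10
Collected distinct sums: {-7, -5, -3, -2, 0, 2, 3, 6, 8, 10}
|A +̂ A| = 10
(Reference bound: |A +̂ A| ≥ 2|A| - 3 for |A| ≥ 2, with |A| = 5 giving ≥ 7.)

|A +̂ A| = 10


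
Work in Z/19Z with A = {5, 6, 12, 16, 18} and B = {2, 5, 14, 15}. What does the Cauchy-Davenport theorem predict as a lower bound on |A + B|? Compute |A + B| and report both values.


Cauchy-Davenport: |A + B| ≥ min(p, |A| + |B| - 1) for A, B nonempty in Z/pZ.
|A| = 5, |B| = 4, p = 19.
CD lower bound = min(19, 5 + 4 - 1) = min(19, 8) = 8.
Compute A + B mod 19 directly:
a = 5: 5+2=7, 5+5=10, 5+14=0, 5+15=1
a = 6: 6+2=8, 6+5=11, 6+14=1, 6+15=2
a = 12: 12+2=14, 12+5=17, 12+14=7, 12+15=8
a = 16: 16+2=18, 16+5=2, 16+14=11, 16+15=12
a = 18: 18+2=1, 18+5=4, 18+14=13, 18+15=14
A + B = {0, 1, 2, 4, 7, 8, 10, 11, 12, 13, 14, 17, 18}, so |A + B| = 13.
Verify: 13 ≥ 8? Yes ✓.

CD lower bound = 8, actual |A + B| = 13.


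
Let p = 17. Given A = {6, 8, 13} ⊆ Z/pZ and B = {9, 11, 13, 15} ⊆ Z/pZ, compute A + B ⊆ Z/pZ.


Work in Z/17Z: reduce every sum a + b modulo 17.
Enumerate all 12 pairs:
a = 6: 6+9=15, 6+11=0, 6+13=2, 6+15=4
a = 8: 8+9=0, 8+11=2, 8+13=4, 8+15=6
a = 13: 13+9=5, 13+11=7, 13+13=9, 13+15=11
Distinct residues collected: {0, 2, 4, 5, 6, 7, 9, 11, 15}
|A + B| = 9 (out of 17 total residues).

A + B = {0, 2, 4, 5, 6, 7, 9, 11, 15}


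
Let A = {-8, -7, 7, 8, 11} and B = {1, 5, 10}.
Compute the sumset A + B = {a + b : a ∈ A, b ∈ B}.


A + B = {a + b : a ∈ A, b ∈ B}.
Enumerate all |A|·|B| = 5·3 = 15 pairs (a, b) and collect distinct sums.
a = -8: -8+1=-7, -8+5=-3, -8+10=2
a = -7: -7+1=-6, -7+5=-2, -7+10=3
a = 7: 7+1=8, 7+5=12, 7+10=17
a = 8: 8+1=9, 8+5=13, 8+10=18
a = 11: 11+1=12, 11+5=16, 11+10=21
Collecting distinct sums: A + B = {-7, -6, -3, -2, 2, 3, 8, 9, 12, 13, 16, 17, 18, 21}
|A + B| = 14

A + B = {-7, -6, -3, -2, 2, 3, 8, 9, 12, 13, 16, 17, 18, 21}


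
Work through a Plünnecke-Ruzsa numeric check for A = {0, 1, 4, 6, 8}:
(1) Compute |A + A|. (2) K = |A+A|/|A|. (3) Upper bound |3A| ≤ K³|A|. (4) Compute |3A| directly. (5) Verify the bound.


|A| = 5.
Step 1: Compute A + A by enumerating all 25 pairs.
A + A = {0, 1, 2, 4, 5, 6, 7, 8, 9, 10, 12, 14, 16}, so |A + A| = 13.
Step 2: Doubling constant K = |A + A|/|A| = 13/5 = 13/5 ≈ 2.6000.
Step 3: Plünnecke-Ruzsa gives |3A| ≤ K³·|A| = (2.6000)³ · 5 ≈ 87.8800.
Step 4: Compute 3A = A + A + A directly by enumerating all triples (a,b,c) ∈ A³; |3A| = 22.
Step 5: Check 22 ≤ 87.8800? Yes ✓.

K = 13/5, Plünnecke-Ruzsa bound K³|A| ≈ 87.8800, |3A| = 22, inequality holds.


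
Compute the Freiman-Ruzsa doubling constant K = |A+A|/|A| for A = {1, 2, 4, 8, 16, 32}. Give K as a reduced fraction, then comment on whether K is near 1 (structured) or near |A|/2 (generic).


|A| = 6.
Compute A + A by enumerating all 36 pairs.
A + A = {2, 3, 4, 5, 6, 8, 9, 10, 12, 16, 17, 18, 20, 24, 32, 33, 34, 36, 40, 48, 64}, so |A + A| = 21.
K = |A + A| / |A| = 21/6 = 7/2 ≈ 3.5000.
Reference: AP of size 6 gives K = 11/6 ≈ 1.8333; a fully generic set of size 6 gives K ≈ 3.5000.

|A| = 6, |A + A| = 21, K = 21/6 = 7/2.


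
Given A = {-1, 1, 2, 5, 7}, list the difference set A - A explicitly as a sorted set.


A - A = {a - a' : a, a' ∈ A}.
Compute a - a' for each ordered pair (a, a'):
a = -1: -1--1=0, -1-1=-2, -1-2=-3, -1-5=-6, -1-7=-8
a = 1: 1--1=2, 1-1=0, 1-2=-1, 1-5=-4, 1-7=-6
a = 2: 2--1=3, 2-1=1, 2-2=0, 2-5=-3, 2-7=-5
a = 5: 5--1=6, 5-1=4, 5-2=3, 5-5=0, 5-7=-2
a = 7: 7--1=8, 7-1=6, 7-2=5, 7-5=2, 7-7=0
Collecting distinct values (and noting 0 appears from a-a):
A - A = {-8, -6, -5, -4, -3, -2, -1, 0, 1, 2, 3, 4, 5, 6, 8}
|A - A| = 15

A - A = {-8, -6, -5, -4, -3, -2, -1, 0, 1, 2, 3, 4, 5, 6, 8}


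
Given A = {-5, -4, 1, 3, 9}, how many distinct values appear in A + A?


A + A = {a + a' : a, a' ∈ A}; |A| = 5.
General bounds: 2|A| - 1 ≤ |A + A| ≤ |A|(|A|+1)/2, i.e. 9 ≤ |A + A| ≤ 15.
Lower bound 2|A|-1 is attained iff A is an arithmetic progression.
Enumerate sums a + a' for a ≤ a' (symmetric, so this suffices):
a = -5: -5+-5=-10, -5+-4=-9, -5+1=-4, -5+3=-2, -5+9=4
a = -4: -4+-4=-8, -4+1=-3, -4+3=-1, -4+9=5
a = 1: 1+1=2, 1+3=4, 1+9=10
a = 3: 3+3=6, 3+9=12
a = 9: 9+9=18
Distinct sums: {-10, -9, -8, -4, -3, -2, -1, 2, 4, 5, 6, 10, 12, 18}
|A + A| = 14

|A + A| = 14


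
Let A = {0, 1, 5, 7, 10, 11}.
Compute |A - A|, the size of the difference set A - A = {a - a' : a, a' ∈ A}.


A - A = {a - a' : a, a' ∈ A}; |A| = 6.
Bounds: 2|A|-1 ≤ |A - A| ≤ |A|² - |A| + 1, i.e. 11 ≤ |A - A| ≤ 31.
Note: 0 ∈ A - A always (from a - a). The set is symmetric: if d ∈ A - A then -d ∈ A - A.
Enumerate nonzero differences d = a - a' with a > a' (then include -d):
Positive differences: {1, 2, 3, 4, 5, 6, 7, 9, 10, 11}
Full difference set: {0} ∪ (positive diffs) ∪ (negative diffs).
|A - A| = 1 + 2·10 = 21 (matches direct enumeration: 21).

|A - A| = 21


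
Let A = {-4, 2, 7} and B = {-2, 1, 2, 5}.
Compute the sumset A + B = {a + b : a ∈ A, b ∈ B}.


A + B = {a + b : a ∈ A, b ∈ B}.
Enumerate all |A|·|B| = 3·4 = 12 pairs (a, b) and collect distinct sums.
a = -4: -4+-2=-6, -4+1=-3, -4+2=-2, -4+5=1
a = 2: 2+-2=0, 2+1=3, 2+2=4, 2+5=7
a = 7: 7+-2=5, 7+1=8, 7+2=9, 7+5=12
Collecting distinct sums: A + B = {-6, -3, -2, 0, 1, 3, 4, 5, 7, 8, 9, 12}
|A + B| = 12

A + B = {-6, -3, -2, 0, 1, 3, 4, 5, 7, 8, 9, 12}


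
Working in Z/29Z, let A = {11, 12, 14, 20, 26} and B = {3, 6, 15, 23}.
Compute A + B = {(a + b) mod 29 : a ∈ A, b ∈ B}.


Work in Z/29Z: reduce every sum a + b modulo 29.
Enumerate all 20 pairs:
a = 11: 11+3=14, 11+6=17, 11+15=26, 11+23=5
a = 12: 12+3=15, 12+6=18, 12+15=27, 12+23=6
a = 14: 14+3=17, 14+6=20, 14+15=0, 14+23=8
a = 20: 20+3=23, 20+6=26, 20+15=6, 20+23=14
a = 26: 26+3=0, 26+6=3, 26+15=12, 26+23=20
Distinct residues collected: {0, 3, 5, 6, 8, 12, 14, 15, 17, 18, 20, 23, 26, 27}
|A + B| = 14 (out of 29 total residues).

A + B = {0, 3, 5, 6, 8, 12, 14, 15, 17, 18, 20, 23, 26, 27}


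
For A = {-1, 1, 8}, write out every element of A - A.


A - A = {a - a' : a, a' ∈ A}.
Compute a - a' for each ordered pair (a, a'):
a = -1: -1--1=0, -1-1=-2, -1-8=-9
a = 1: 1--1=2, 1-1=0, 1-8=-7
a = 8: 8--1=9, 8-1=7, 8-8=0
Collecting distinct values (and noting 0 appears from a-a):
A - A = {-9, -7, -2, 0, 2, 7, 9}
|A - A| = 7

A - A = {-9, -7, -2, 0, 2, 7, 9}


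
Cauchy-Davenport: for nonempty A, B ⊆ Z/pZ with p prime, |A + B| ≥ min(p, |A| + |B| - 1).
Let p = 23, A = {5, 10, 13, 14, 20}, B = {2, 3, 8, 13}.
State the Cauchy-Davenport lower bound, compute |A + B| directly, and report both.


Cauchy-Davenport: |A + B| ≥ min(p, |A| + |B| - 1) for A, B nonempty in Z/pZ.
|A| = 5, |B| = 4, p = 23.
CD lower bound = min(23, 5 + 4 - 1) = min(23, 8) = 8.
Compute A + B mod 23 directly:
a = 5: 5+2=7, 5+3=8, 5+8=13, 5+13=18
a = 10: 10+2=12, 10+3=13, 10+8=18, 10+13=0
a = 13: 13+2=15, 13+3=16, 13+8=21, 13+13=3
a = 14: 14+2=16, 14+3=17, 14+8=22, 14+13=4
a = 20: 20+2=22, 20+3=0, 20+8=5, 20+13=10
A + B = {0, 3, 4, 5, 7, 8, 10, 12, 13, 15, 16, 17, 18, 21, 22}, so |A + B| = 15.
Verify: 15 ≥ 8? Yes ✓.

CD lower bound = 8, actual |A + B| = 15.


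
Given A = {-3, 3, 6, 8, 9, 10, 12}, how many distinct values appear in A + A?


A + A = {a + a' : a, a' ∈ A}; |A| = 7.
General bounds: 2|A| - 1 ≤ |A + A| ≤ |A|(|A|+1)/2, i.e. 13 ≤ |A + A| ≤ 28.
Lower bound 2|A|-1 is attained iff A is an arithmetic progression.
Enumerate sums a + a' for a ≤ a' (symmetric, so this suffices):
a = -3: -3+-3=-6, -3+3=0, -3+6=3, -3+8=5, -3+9=6, -3+10=7, -3+12=9
a = 3: 3+3=6, 3+6=9, 3+8=11, 3+9=12, 3+10=13, 3+12=15
a = 6: 6+6=12, 6+8=14, 6+9=15, 6+10=16, 6+12=18
a = 8: 8+8=16, 8+9=17, 8+10=18, 8+12=20
a = 9: 9+9=18, 9+10=19, 9+12=21
a = 10: 10+10=20, 10+12=22
a = 12: 12+12=24
Distinct sums: {-6, 0, 3, 5, 6, 7, 9, 11, 12, 13, 14, 15, 16, 17, 18, 19, 20, 21, 22, 24}
|A + A| = 20

|A + A| = 20


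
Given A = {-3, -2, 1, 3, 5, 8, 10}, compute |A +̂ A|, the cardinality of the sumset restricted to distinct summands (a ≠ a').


Restricted sumset: A +̂ A = {a + a' : a ∈ A, a' ∈ A, a ≠ a'}.
Equivalently, take A + A and drop any sum 2a that is achievable ONLY as a + a for a ∈ A (i.e. sums representable only with equal summands).
Enumerate pairs (a, a') with a < a' (symmetric, so each unordered pair gives one sum; this covers all a ≠ a'):
  -3 + -2 = -5
  -3 + 1 = -2
  -3 + 3 = 0
  -3 + 5 = 2
  -3 + 8 = 5
  -3 + 10 = 7
  -2 + 1 = -1
  -2 + 3 = 1
  -2 + 5 = 3
  -2 + 8 = 6
  -2 + 10 = 8
  1 + 3 = 4
  1 + 5 = 6
  1 + 8 = 9
  1 + 10 = 11
  3 + 5 = 8
  3 + 8 = 11
  3 + 10 = 13
  5 + 8 = 13
  5 + 10 = 15
  8 + 10 = 18
Collected distinct sums: {-5, -2, -1, 0, 1, 2, 3, 4, 5, 6, 7, 8, 9, 11, 13, 15, 18}
|A +̂ A| = 17
(Reference bound: |A +̂ A| ≥ 2|A| - 3 for |A| ≥ 2, with |A| = 7 giving ≥ 11.)

|A +̂ A| = 17


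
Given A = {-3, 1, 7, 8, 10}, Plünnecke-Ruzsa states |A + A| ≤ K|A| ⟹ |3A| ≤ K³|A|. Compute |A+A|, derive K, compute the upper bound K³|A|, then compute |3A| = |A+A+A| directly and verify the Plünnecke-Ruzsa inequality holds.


|A| = 5.
Step 1: Compute A + A by enumerating all 25 pairs.
A + A = {-6, -2, 2, 4, 5, 7, 8, 9, 11, 14, 15, 16, 17, 18, 20}, so |A + A| = 15.
Step 2: Doubling constant K = |A + A|/|A| = 15/5 = 15/5 ≈ 3.0000.
Step 3: Plünnecke-Ruzsa gives |3A| ≤ K³·|A| = (3.0000)³ · 5 ≈ 135.0000.
Step 4: Compute 3A = A + A + A directly by enumerating all triples (a,b,c) ∈ A³; |3A| = 30.
Step 5: Check 30 ≤ 135.0000? Yes ✓.

K = 15/5, Plünnecke-Ruzsa bound K³|A| ≈ 135.0000, |3A| = 30, inequality holds.


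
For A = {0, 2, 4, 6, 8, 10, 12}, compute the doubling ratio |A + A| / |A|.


|A| = 7.
Compute A + A by enumerating all 49 pairs.
A + A = {0, 2, 4, 6, 8, 10, 12, 14, 16, 18, 20, 22, 24}, so |A + A| = 13.
K = |A + A| / |A| = 13/7 (already in lowest terms) ≈ 1.8571.
Reference: AP of size 7 gives K = 13/7 ≈ 1.8571; a fully generic set of size 7 gives K ≈ 4.0000.

|A| = 7, |A + A| = 13, K = 13/7.


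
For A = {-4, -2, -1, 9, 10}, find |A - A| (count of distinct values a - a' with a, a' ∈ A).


A - A = {a - a' : a, a' ∈ A}; |A| = 5.
Bounds: 2|A|-1 ≤ |A - A| ≤ |A|² - |A| + 1, i.e. 9 ≤ |A - A| ≤ 21.
Note: 0 ∈ A - A always (from a - a). The set is symmetric: if d ∈ A - A then -d ∈ A - A.
Enumerate nonzero differences d = a - a' with a > a' (then include -d):
Positive differences: {1, 2, 3, 10, 11, 12, 13, 14}
Full difference set: {0} ∪ (positive diffs) ∪ (negative diffs).
|A - A| = 1 + 2·8 = 17 (matches direct enumeration: 17).

|A - A| = 17


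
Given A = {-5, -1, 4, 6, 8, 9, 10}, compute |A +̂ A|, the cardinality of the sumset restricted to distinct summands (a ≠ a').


Restricted sumset: A +̂ A = {a + a' : a ∈ A, a' ∈ A, a ≠ a'}.
Equivalently, take A + A and drop any sum 2a that is achievable ONLY as a + a for a ∈ A (i.e. sums representable only with equal summands).
Enumerate pairs (a, a') with a < a' (symmetric, so each unordered pair gives one sum; this covers all a ≠ a'):
  -5 + -1 = -6
  -5 + 4 = -1
  -5 + 6 = 1
  -5 + 8 = 3
  -5 + 9 = 4
  -5 + 10 = 5
  -1 + 4 = 3
  -1 + 6 = 5
  -1 + 8 = 7
  -1 + 9 = 8
  -1 + 10 = 9
  4 + 6 = 10
  4 + 8 = 12
  4 + 9 = 13
  4 + 10 = 14
  6 + 8 = 14
  6 + 9 = 15
  6 + 10 = 16
  8 + 9 = 17
  8 + 10 = 18
  9 + 10 = 19
Collected distinct sums: {-6, -1, 1, 3, 4, 5, 7, 8, 9, 10, 12, 13, 14, 15, 16, 17, 18, 19}
|A +̂ A| = 18
(Reference bound: |A +̂ A| ≥ 2|A| - 3 for |A| ≥ 2, with |A| = 7 giving ≥ 11.)

|A +̂ A| = 18


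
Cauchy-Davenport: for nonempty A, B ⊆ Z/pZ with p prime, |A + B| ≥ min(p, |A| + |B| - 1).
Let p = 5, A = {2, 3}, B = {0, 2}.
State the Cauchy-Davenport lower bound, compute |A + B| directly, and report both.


Cauchy-Davenport: |A + B| ≥ min(p, |A| + |B| - 1) for A, B nonempty in Z/pZ.
|A| = 2, |B| = 2, p = 5.
CD lower bound = min(5, 2 + 2 - 1) = min(5, 3) = 3.
Compute A + B mod 5 directly:
a = 2: 2+0=2, 2+2=4
a = 3: 3+0=3, 3+2=0
A + B = {0, 2, 3, 4}, so |A + B| = 4.
Verify: 4 ≥ 3? Yes ✓.

CD lower bound = 3, actual |A + B| = 4.


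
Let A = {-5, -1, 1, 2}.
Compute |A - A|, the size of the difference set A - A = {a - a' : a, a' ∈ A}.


A - A = {a - a' : a, a' ∈ A}; |A| = 4.
Bounds: 2|A|-1 ≤ |A - A| ≤ |A|² - |A| + 1, i.e. 7 ≤ |A - A| ≤ 13.
Note: 0 ∈ A - A always (from a - a). The set is symmetric: if d ∈ A - A then -d ∈ A - A.
Enumerate nonzero differences d = a - a' with a > a' (then include -d):
Positive differences: {1, 2, 3, 4, 6, 7}
Full difference set: {0} ∪ (positive diffs) ∪ (negative diffs).
|A - A| = 1 + 2·6 = 13 (matches direct enumeration: 13).

|A - A| = 13


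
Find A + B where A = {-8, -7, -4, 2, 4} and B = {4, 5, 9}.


A + B = {a + b : a ∈ A, b ∈ B}.
Enumerate all |A|·|B| = 5·3 = 15 pairs (a, b) and collect distinct sums.
a = -8: -8+4=-4, -8+5=-3, -8+9=1
a = -7: -7+4=-3, -7+5=-2, -7+9=2
a = -4: -4+4=0, -4+5=1, -4+9=5
a = 2: 2+4=6, 2+5=7, 2+9=11
a = 4: 4+4=8, 4+5=9, 4+9=13
Collecting distinct sums: A + B = {-4, -3, -2, 0, 1, 2, 5, 6, 7, 8, 9, 11, 13}
|A + B| = 13

A + B = {-4, -3, -2, 0, 1, 2, 5, 6, 7, 8, 9, 11, 13}


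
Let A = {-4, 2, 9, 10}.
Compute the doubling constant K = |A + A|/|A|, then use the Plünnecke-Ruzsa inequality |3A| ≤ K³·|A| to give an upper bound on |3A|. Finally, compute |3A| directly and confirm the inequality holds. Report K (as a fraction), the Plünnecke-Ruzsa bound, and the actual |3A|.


|A| = 4.
Step 1: Compute A + A by enumerating all 16 pairs.
A + A = {-8, -2, 4, 5, 6, 11, 12, 18, 19, 20}, so |A + A| = 10.
Step 2: Doubling constant K = |A + A|/|A| = 10/4 = 10/4 ≈ 2.5000.
Step 3: Plünnecke-Ruzsa gives |3A| ≤ K³·|A| = (2.5000)³ · 4 ≈ 62.5000.
Step 4: Compute 3A = A + A + A directly by enumerating all triples (a,b,c) ∈ A³; |3A| = 19.
Step 5: Check 19 ≤ 62.5000? Yes ✓.

K = 10/4, Plünnecke-Ruzsa bound K³|A| ≈ 62.5000, |3A| = 19, inequality holds.


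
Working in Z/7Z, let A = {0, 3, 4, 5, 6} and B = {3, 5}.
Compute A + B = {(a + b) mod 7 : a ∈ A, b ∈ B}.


Work in Z/7Z: reduce every sum a + b modulo 7.
Enumerate all 10 pairs:
a = 0: 0+3=3, 0+5=5
a = 3: 3+3=6, 3+5=1
a = 4: 4+3=0, 4+5=2
a = 5: 5+3=1, 5+5=3
a = 6: 6+3=2, 6+5=4
Distinct residues collected: {0, 1, 2, 3, 4, 5, 6}
|A + B| = 7 (out of 7 total residues).

A + B = {0, 1, 2, 3, 4, 5, 6}


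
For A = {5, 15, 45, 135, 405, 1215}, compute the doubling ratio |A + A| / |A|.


|A| = 6.
Compute A + A by enumerating all 36 pairs.
A + A = {10, 20, 30, 50, 60, 90, 140, 150, 180, 270, 410, 420, 450, 540, 810, 1220, 1230, 1260, 1350, 1620, 2430}, so |A + A| = 21.
K = |A + A| / |A| = 21/6 = 7/2 ≈ 3.5000.
Reference: AP of size 6 gives K = 11/6 ≈ 1.8333; a fully generic set of size 6 gives K ≈ 3.5000.

|A| = 6, |A + A| = 21, K = 21/6 = 7/2.


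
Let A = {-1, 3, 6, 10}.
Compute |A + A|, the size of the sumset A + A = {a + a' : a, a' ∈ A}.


A + A = {a + a' : a, a' ∈ A}; |A| = 4.
General bounds: 2|A| - 1 ≤ |A + A| ≤ |A|(|A|+1)/2, i.e. 7 ≤ |A + A| ≤ 10.
Lower bound 2|A|-1 is attained iff A is an arithmetic progression.
Enumerate sums a + a' for a ≤ a' (symmetric, so this suffices):
a = -1: -1+-1=-2, -1+3=2, -1+6=5, -1+10=9
a = 3: 3+3=6, 3+6=9, 3+10=13
a = 6: 6+6=12, 6+10=16
a = 10: 10+10=20
Distinct sums: {-2, 2, 5, 6, 9, 12, 13, 16, 20}
|A + A| = 9

|A + A| = 9


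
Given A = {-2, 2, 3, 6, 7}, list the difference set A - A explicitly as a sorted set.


A - A = {a - a' : a, a' ∈ A}.
Compute a - a' for each ordered pair (a, a'):
a = -2: -2--2=0, -2-2=-4, -2-3=-5, -2-6=-8, -2-7=-9
a = 2: 2--2=4, 2-2=0, 2-3=-1, 2-6=-4, 2-7=-5
a = 3: 3--2=5, 3-2=1, 3-3=0, 3-6=-3, 3-7=-4
a = 6: 6--2=8, 6-2=4, 6-3=3, 6-6=0, 6-7=-1
a = 7: 7--2=9, 7-2=5, 7-3=4, 7-6=1, 7-7=0
Collecting distinct values (and noting 0 appears from a-a):
A - A = {-9, -8, -5, -4, -3, -1, 0, 1, 3, 4, 5, 8, 9}
|A - A| = 13

A - A = {-9, -8, -5, -4, -3, -1, 0, 1, 3, 4, 5, 8, 9}


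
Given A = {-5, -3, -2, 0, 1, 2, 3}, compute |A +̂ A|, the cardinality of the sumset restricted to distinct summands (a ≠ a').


Restricted sumset: A +̂ A = {a + a' : a ∈ A, a' ∈ A, a ≠ a'}.
Equivalently, take A + A and drop any sum 2a that is achievable ONLY as a + a for a ∈ A (i.e. sums representable only with equal summands).
Enumerate pairs (a, a') with a < a' (symmetric, so each unordered pair gives one sum; this covers all a ≠ a'):
  -5 + -3 = -8
  -5 + -2 = -7
  -5 + 0 = -5
  -5 + 1 = -4
  -5 + 2 = -3
  -5 + 3 = -2
  -3 + -2 = -5
  -3 + 0 = -3
  -3 + 1 = -2
  -3 + 2 = -1
  -3 + 3 = 0
  -2 + 0 = -2
  -2 + 1 = -1
  -2 + 2 = 0
  -2 + 3 = 1
  0 + 1 = 1
  0 + 2 = 2
  0 + 3 = 3
  1 + 2 = 3
  1 + 3 = 4
  2 + 3 = 5
Collected distinct sums: {-8, -7, -5, -4, -3, -2, -1, 0, 1, 2, 3, 4, 5}
|A +̂ A| = 13
(Reference bound: |A +̂ A| ≥ 2|A| - 3 for |A| ≥ 2, with |A| = 7 giving ≥ 11.)

|A +̂ A| = 13


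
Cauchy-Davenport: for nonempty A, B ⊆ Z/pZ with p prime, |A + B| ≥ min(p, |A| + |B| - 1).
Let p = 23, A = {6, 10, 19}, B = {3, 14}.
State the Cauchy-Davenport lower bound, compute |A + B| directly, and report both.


Cauchy-Davenport: |A + B| ≥ min(p, |A| + |B| - 1) for A, B nonempty in Z/pZ.
|A| = 3, |B| = 2, p = 23.
CD lower bound = min(23, 3 + 2 - 1) = min(23, 4) = 4.
Compute A + B mod 23 directly:
a = 6: 6+3=9, 6+14=20
a = 10: 10+3=13, 10+14=1
a = 19: 19+3=22, 19+14=10
A + B = {1, 9, 10, 13, 20, 22}, so |A + B| = 6.
Verify: 6 ≥ 4? Yes ✓.

CD lower bound = 4, actual |A + B| = 6.


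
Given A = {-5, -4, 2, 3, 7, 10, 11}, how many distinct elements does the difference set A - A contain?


A - A = {a - a' : a, a' ∈ A}; |A| = 7.
Bounds: 2|A|-1 ≤ |A - A| ≤ |A|² - |A| + 1, i.e. 13 ≤ |A - A| ≤ 43.
Note: 0 ∈ A - A always (from a - a). The set is symmetric: if d ∈ A - A then -d ∈ A - A.
Enumerate nonzero differences d = a - a' with a > a' (then include -d):
Positive differences: {1, 3, 4, 5, 6, 7, 8, 9, 11, 12, 14, 15, 16}
Full difference set: {0} ∪ (positive diffs) ∪ (negative diffs).
|A - A| = 1 + 2·13 = 27 (matches direct enumeration: 27).

|A - A| = 27


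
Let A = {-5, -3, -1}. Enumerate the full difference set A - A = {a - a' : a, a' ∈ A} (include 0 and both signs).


A - A = {a - a' : a, a' ∈ A}.
Compute a - a' for each ordered pair (a, a'):
a = -5: -5--5=0, -5--3=-2, -5--1=-4
a = -3: -3--5=2, -3--3=0, -3--1=-2
a = -1: -1--5=4, -1--3=2, -1--1=0
Collecting distinct values (and noting 0 appears from a-a):
A - A = {-4, -2, 0, 2, 4}
|A - A| = 5

A - A = {-4, -2, 0, 2, 4}


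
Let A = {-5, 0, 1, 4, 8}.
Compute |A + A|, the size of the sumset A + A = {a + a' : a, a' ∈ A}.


A + A = {a + a' : a, a' ∈ A}; |A| = 5.
General bounds: 2|A| - 1 ≤ |A + A| ≤ |A|(|A|+1)/2, i.e. 9 ≤ |A + A| ≤ 15.
Lower bound 2|A|-1 is attained iff A is an arithmetic progression.
Enumerate sums a + a' for a ≤ a' (symmetric, so this suffices):
a = -5: -5+-5=-10, -5+0=-5, -5+1=-4, -5+4=-1, -5+8=3
a = 0: 0+0=0, 0+1=1, 0+4=4, 0+8=8
a = 1: 1+1=2, 1+4=5, 1+8=9
a = 4: 4+4=8, 4+8=12
a = 8: 8+8=16
Distinct sums: {-10, -5, -4, -1, 0, 1, 2, 3, 4, 5, 8, 9, 12, 16}
|A + A| = 14

|A + A| = 14


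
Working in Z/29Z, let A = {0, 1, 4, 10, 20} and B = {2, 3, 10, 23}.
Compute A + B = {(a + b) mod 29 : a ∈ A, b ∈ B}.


Work in Z/29Z: reduce every sum a + b modulo 29.
Enumerate all 20 pairs:
a = 0: 0+2=2, 0+3=3, 0+10=10, 0+23=23
a = 1: 1+2=3, 1+3=4, 1+10=11, 1+23=24
a = 4: 4+2=6, 4+3=7, 4+10=14, 4+23=27
a = 10: 10+2=12, 10+3=13, 10+10=20, 10+23=4
a = 20: 20+2=22, 20+3=23, 20+10=1, 20+23=14
Distinct residues collected: {1, 2, 3, 4, 6, 7, 10, 11, 12, 13, 14, 20, 22, 23, 24, 27}
|A + B| = 16 (out of 29 total residues).

A + B = {1, 2, 3, 4, 6, 7, 10, 11, 12, 13, 14, 20, 22, 23, 24, 27}


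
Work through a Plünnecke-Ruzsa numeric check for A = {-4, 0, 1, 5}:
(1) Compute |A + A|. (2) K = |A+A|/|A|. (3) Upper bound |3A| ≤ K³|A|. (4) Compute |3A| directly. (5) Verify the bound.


|A| = 4.
Step 1: Compute A + A by enumerating all 16 pairs.
A + A = {-8, -4, -3, 0, 1, 2, 5, 6, 10}, so |A + A| = 9.
Step 2: Doubling constant K = |A + A|/|A| = 9/4 = 9/4 ≈ 2.2500.
Step 3: Plünnecke-Ruzsa gives |3A| ≤ K³·|A| = (2.2500)³ · 4 ≈ 45.5625.
Step 4: Compute 3A = A + A + A directly by enumerating all triples (a,b,c) ∈ A³; |3A| = 16.
Step 5: Check 16 ≤ 45.5625? Yes ✓.

K = 9/4, Plünnecke-Ruzsa bound K³|A| ≈ 45.5625, |3A| = 16, inequality holds.


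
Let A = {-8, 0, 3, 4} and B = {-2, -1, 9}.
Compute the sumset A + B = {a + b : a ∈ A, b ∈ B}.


A + B = {a + b : a ∈ A, b ∈ B}.
Enumerate all |A|·|B| = 4·3 = 12 pairs (a, b) and collect distinct sums.
a = -8: -8+-2=-10, -8+-1=-9, -8+9=1
a = 0: 0+-2=-2, 0+-1=-1, 0+9=9
a = 3: 3+-2=1, 3+-1=2, 3+9=12
a = 4: 4+-2=2, 4+-1=3, 4+9=13
Collecting distinct sums: A + B = {-10, -9, -2, -1, 1, 2, 3, 9, 12, 13}
|A + B| = 10

A + B = {-10, -9, -2, -1, 1, 2, 3, 9, 12, 13}


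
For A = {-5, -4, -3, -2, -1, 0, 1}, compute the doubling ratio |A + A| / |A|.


|A| = 7.
Compute A + A by enumerating all 49 pairs.
A + A = {-10, -9, -8, -7, -6, -5, -4, -3, -2, -1, 0, 1, 2}, so |A + A| = 13.
K = |A + A| / |A| = 13/7 (already in lowest terms) ≈ 1.8571.
Reference: AP of size 7 gives K = 13/7 ≈ 1.8571; a fully generic set of size 7 gives K ≈ 4.0000.

|A| = 7, |A + A| = 13, K = 13/7.


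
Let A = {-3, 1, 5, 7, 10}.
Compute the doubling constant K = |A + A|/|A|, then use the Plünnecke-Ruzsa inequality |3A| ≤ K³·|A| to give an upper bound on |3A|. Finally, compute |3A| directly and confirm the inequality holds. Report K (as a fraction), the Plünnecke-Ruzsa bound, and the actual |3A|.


|A| = 5.
Step 1: Compute A + A by enumerating all 25 pairs.
A + A = {-6, -2, 2, 4, 6, 7, 8, 10, 11, 12, 14, 15, 17, 20}, so |A + A| = 14.
Step 2: Doubling constant K = |A + A|/|A| = 14/5 = 14/5 ≈ 2.8000.
Step 3: Plünnecke-Ruzsa gives |3A| ≤ K³·|A| = (2.8000)³ · 5 ≈ 109.7600.
Step 4: Compute 3A = A + A + A directly by enumerating all triples (a,b,c) ∈ A³; |3A| = 26.
Step 5: Check 26 ≤ 109.7600? Yes ✓.

K = 14/5, Plünnecke-Ruzsa bound K³|A| ≈ 109.7600, |3A| = 26, inequality holds.


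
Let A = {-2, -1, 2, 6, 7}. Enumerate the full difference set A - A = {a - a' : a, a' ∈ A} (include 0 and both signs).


A - A = {a - a' : a, a' ∈ A}.
Compute a - a' for each ordered pair (a, a'):
a = -2: -2--2=0, -2--1=-1, -2-2=-4, -2-6=-8, -2-7=-9
a = -1: -1--2=1, -1--1=0, -1-2=-3, -1-6=-7, -1-7=-8
a = 2: 2--2=4, 2--1=3, 2-2=0, 2-6=-4, 2-7=-5
a = 6: 6--2=8, 6--1=7, 6-2=4, 6-6=0, 6-7=-1
a = 7: 7--2=9, 7--1=8, 7-2=5, 7-6=1, 7-7=0
Collecting distinct values (and noting 0 appears from a-a):
A - A = {-9, -8, -7, -5, -4, -3, -1, 0, 1, 3, 4, 5, 7, 8, 9}
|A - A| = 15

A - A = {-9, -8, -7, -5, -4, -3, -1, 0, 1, 3, 4, 5, 7, 8, 9}


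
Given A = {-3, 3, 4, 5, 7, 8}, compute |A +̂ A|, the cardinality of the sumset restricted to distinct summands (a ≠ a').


Restricted sumset: A +̂ A = {a + a' : a ∈ A, a' ∈ A, a ≠ a'}.
Equivalently, take A + A and drop any sum 2a that is achievable ONLY as a + a for a ∈ A (i.e. sums representable only with equal summands).
Enumerate pairs (a, a') with a < a' (symmetric, so each unordered pair gives one sum; this covers all a ≠ a'):
  -3 + 3 = 0
  -3 + 4 = 1
  -3 + 5 = 2
  -3 + 7 = 4
  -3 + 8 = 5
  3 + 4 = 7
  3 + 5 = 8
  3 + 7 = 10
  3 + 8 = 11
  4 + 5 = 9
  4 + 7 = 11
  4 + 8 = 12
  5 + 7 = 12
  5 + 8 = 13
  7 + 8 = 15
Collected distinct sums: {0, 1, 2, 4, 5, 7, 8, 9, 10, 11, 12, 13, 15}
|A +̂ A| = 13
(Reference bound: |A +̂ A| ≥ 2|A| - 3 for |A| ≥ 2, with |A| = 6 giving ≥ 9.)

|A +̂ A| = 13


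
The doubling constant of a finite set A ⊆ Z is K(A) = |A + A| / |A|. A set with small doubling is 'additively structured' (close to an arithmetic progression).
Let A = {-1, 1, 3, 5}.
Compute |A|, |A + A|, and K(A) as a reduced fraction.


|A| = 4.
Compute A + A by enumerating all 16 pairs.
A + A = {-2, 0, 2, 4, 6, 8, 10}, so |A + A| = 7.
K = |A + A| / |A| = 7/4 (already in lowest terms) ≈ 1.7500.
Reference: AP of size 4 gives K = 7/4 ≈ 1.7500; a fully generic set of size 4 gives K ≈ 2.5000.

|A| = 4, |A + A| = 7, K = 7/4.


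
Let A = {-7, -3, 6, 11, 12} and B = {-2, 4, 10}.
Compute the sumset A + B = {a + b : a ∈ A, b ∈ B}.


A + B = {a + b : a ∈ A, b ∈ B}.
Enumerate all |A|·|B| = 5·3 = 15 pairs (a, b) and collect distinct sums.
a = -7: -7+-2=-9, -7+4=-3, -7+10=3
a = -3: -3+-2=-5, -3+4=1, -3+10=7
a = 6: 6+-2=4, 6+4=10, 6+10=16
a = 11: 11+-2=9, 11+4=15, 11+10=21
a = 12: 12+-2=10, 12+4=16, 12+10=22
Collecting distinct sums: A + B = {-9, -5, -3, 1, 3, 4, 7, 9, 10, 15, 16, 21, 22}
|A + B| = 13

A + B = {-9, -5, -3, 1, 3, 4, 7, 9, 10, 15, 16, 21, 22}


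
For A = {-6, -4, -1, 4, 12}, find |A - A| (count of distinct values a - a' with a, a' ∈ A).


A - A = {a - a' : a, a' ∈ A}; |A| = 5.
Bounds: 2|A|-1 ≤ |A - A| ≤ |A|² - |A| + 1, i.e. 9 ≤ |A - A| ≤ 21.
Note: 0 ∈ A - A always (from a - a). The set is symmetric: if d ∈ A - A then -d ∈ A - A.
Enumerate nonzero differences d = a - a' with a > a' (then include -d):
Positive differences: {2, 3, 5, 8, 10, 13, 16, 18}
Full difference set: {0} ∪ (positive diffs) ∪ (negative diffs).
|A - A| = 1 + 2·8 = 17 (matches direct enumeration: 17).

|A - A| = 17


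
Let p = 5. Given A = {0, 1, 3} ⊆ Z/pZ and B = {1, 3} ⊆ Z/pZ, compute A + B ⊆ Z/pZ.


Work in Z/5Z: reduce every sum a + b modulo 5.
Enumerate all 6 pairs:
a = 0: 0+1=1, 0+3=3
a = 1: 1+1=2, 1+3=4
a = 3: 3+1=4, 3+3=1
Distinct residues collected: {1, 2, 3, 4}
|A + B| = 4 (out of 5 total residues).

A + B = {1, 2, 3, 4}


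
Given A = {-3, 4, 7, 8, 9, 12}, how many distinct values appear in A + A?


A + A = {a + a' : a, a' ∈ A}; |A| = 6.
General bounds: 2|A| - 1 ≤ |A + A| ≤ |A|(|A|+1)/2, i.e. 11 ≤ |A + A| ≤ 21.
Lower bound 2|A|-1 is attained iff A is an arithmetic progression.
Enumerate sums a + a' for a ≤ a' (symmetric, so this suffices):
a = -3: -3+-3=-6, -3+4=1, -3+7=4, -3+8=5, -3+9=6, -3+12=9
a = 4: 4+4=8, 4+7=11, 4+8=12, 4+9=13, 4+12=16
a = 7: 7+7=14, 7+8=15, 7+9=16, 7+12=19
a = 8: 8+8=16, 8+9=17, 8+12=20
a = 9: 9+9=18, 9+12=21
a = 12: 12+12=24
Distinct sums: {-6, 1, 4, 5, 6, 8, 9, 11, 12, 13, 14, 15, 16, 17, 18, 19, 20, 21, 24}
|A + A| = 19

|A + A| = 19


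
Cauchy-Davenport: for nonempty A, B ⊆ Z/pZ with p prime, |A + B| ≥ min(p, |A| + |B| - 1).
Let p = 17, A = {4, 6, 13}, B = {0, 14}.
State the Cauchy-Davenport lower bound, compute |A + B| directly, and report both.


Cauchy-Davenport: |A + B| ≥ min(p, |A| + |B| - 1) for A, B nonempty in Z/pZ.
|A| = 3, |B| = 2, p = 17.
CD lower bound = min(17, 3 + 2 - 1) = min(17, 4) = 4.
Compute A + B mod 17 directly:
a = 4: 4+0=4, 4+14=1
a = 6: 6+0=6, 6+14=3
a = 13: 13+0=13, 13+14=10
A + B = {1, 3, 4, 6, 10, 13}, so |A + B| = 6.
Verify: 6 ≥ 4? Yes ✓.

CD lower bound = 4, actual |A + B| = 6.


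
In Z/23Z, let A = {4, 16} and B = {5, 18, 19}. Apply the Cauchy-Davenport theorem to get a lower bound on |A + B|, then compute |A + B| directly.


Cauchy-Davenport: |A + B| ≥ min(p, |A| + |B| - 1) for A, B nonempty in Z/pZ.
|A| = 2, |B| = 3, p = 23.
CD lower bound = min(23, 2 + 3 - 1) = min(23, 4) = 4.
Compute A + B mod 23 directly:
a = 4: 4+5=9, 4+18=22, 4+19=0
a = 16: 16+5=21, 16+18=11, 16+19=12
A + B = {0, 9, 11, 12, 21, 22}, so |A + B| = 6.
Verify: 6 ≥ 4? Yes ✓.

CD lower bound = 4, actual |A + B| = 6.


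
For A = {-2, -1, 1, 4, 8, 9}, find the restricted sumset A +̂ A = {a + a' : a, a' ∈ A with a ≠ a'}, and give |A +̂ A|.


Restricted sumset: A +̂ A = {a + a' : a ∈ A, a' ∈ A, a ≠ a'}.
Equivalently, take A + A and drop any sum 2a that is achievable ONLY as a + a for a ∈ A (i.e. sums representable only with equal summands).
Enumerate pairs (a, a') with a < a' (symmetric, so each unordered pair gives one sum; this covers all a ≠ a'):
  -2 + -1 = -3
  -2 + 1 = -1
  -2 + 4 = 2
  -2 + 8 = 6
  -2 + 9 = 7
  -1 + 1 = 0
  -1 + 4 = 3
  -1 + 8 = 7
  -1 + 9 = 8
  1 + 4 = 5
  1 + 8 = 9
  1 + 9 = 10
  4 + 8 = 12
  4 + 9 = 13
  8 + 9 = 17
Collected distinct sums: {-3, -1, 0, 2, 3, 5, 6, 7, 8, 9, 10, 12, 13, 17}
|A +̂ A| = 14
(Reference bound: |A +̂ A| ≥ 2|A| - 3 for |A| ≥ 2, with |A| = 6 giving ≥ 9.)

|A +̂ A| = 14


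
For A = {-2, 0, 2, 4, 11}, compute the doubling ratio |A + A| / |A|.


|A| = 5.
Compute A + A by enumerating all 25 pairs.
A + A = {-4, -2, 0, 2, 4, 6, 8, 9, 11, 13, 15, 22}, so |A + A| = 12.
K = |A + A| / |A| = 12/5 (already in lowest terms) ≈ 2.4000.
Reference: AP of size 5 gives K = 9/5 ≈ 1.8000; a fully generic set of size 5 gives K ≈ 3.0000.

|A| = 5, |A + A| = 12, K = 12/5.


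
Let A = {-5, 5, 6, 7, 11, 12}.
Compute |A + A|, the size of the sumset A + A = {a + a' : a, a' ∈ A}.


A + A = {a + a' : a, a' ∈ A}; |A| = 6.
General bounds: 2|A| - 1 ≤ |A + A| ≤ |A|(|A|+1)/2, i.e. 11 ≤ |A + A| ≤ 21.
Lower bound 2|A|-1 is attained iff A is an arithmetic progression.
Enumerate sums a + a' for a ≤ a' (symmetric, so this suffices):
a = -5: -5+-5=-10, -5+5=0, -5+6=1, -5+7=2, -5+11=6, -5+12=7
a = 5: 5+5=10, 5+6=11, 5+7=12, 5+11=16, 5+12=17
a = 6: 6+6=12, 6+7=13, 6+11=17, 6+12=18
a = 7: 7+7=14, 7+11=18, 7+12=19
a = 11: 11+11=22, 11+12=23
a = 12: 12+12=24
Distinct sums: {-10, 0, 1, 2, 6, 7, 10, 11, 12, 13, 14, 16, 17, 18, 19, 22, 23, 24}
|A + A| = 18

|A + A| = 18


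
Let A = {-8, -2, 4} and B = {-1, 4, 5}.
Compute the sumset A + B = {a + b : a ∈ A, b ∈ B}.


A + B = {a + b : a ∈ A, b ∈ B}.
Enumerate all |A|·|B| = 3·3 = 9 pairs (a, b) and collect distinct sums.
a = -8: -8+-1=-9, -8+4=-4, -8+5=-3
a = -2: -2+-1=-3, -2+4=2, -2+5=3
a = 4: 4+-1=3, 4+4=8, 4+5=9
Collecting distinct sums: A + B = {-9, -4, -3, 2, 3, 8, 9}
|A + B| = 7

A + B = {-9, -4, -3, 2, 3, 8, 9}


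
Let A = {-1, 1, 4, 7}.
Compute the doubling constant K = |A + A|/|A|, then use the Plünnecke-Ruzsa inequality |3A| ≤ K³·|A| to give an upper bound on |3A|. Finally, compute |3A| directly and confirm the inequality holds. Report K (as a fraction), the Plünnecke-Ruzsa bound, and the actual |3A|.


|A| = 4.
Step 1: Compute A + A by enumerating all 16 pairs.
A + A = {-2, 0, 2, 3, 5, 6, 8, 11, 14}, so |A + A| = 9.
Step 2: Doubling constant K = |A + A|/|A| = 9/4 = 9/4 ≈ 2.2500.
Step 3: Plünnecke-Ruzsa gives |3A| ≤ K³·|A| = (2.2500)³ · 4 ≈ 45.5625.
Step 4: Compute 3A = A + A + A directly by enumerating all triples (a,b,c) ∈ A³; |3A| = 16.
Step 5: Check 16 ≤ 45.5625? Yes ✓.

K = 9/4, Plünnecke-Ruzsa bound K³|A| ≈ 45.5625, |3A| = 16, inequality holds.


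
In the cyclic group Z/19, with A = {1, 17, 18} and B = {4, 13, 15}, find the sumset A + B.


Work in Z/19Z: reduce every sum a + b modulo 19.
Enumerate all 9 pairs:
a = 1: 1+4=5, 1+13=14, 1+15=16
a = 17: 17+4=2, 17+13=11, 17+15=13
a = 18: 18+4=3, 18+13=12, 18+15=14
Distinct residues collected: {2, 3, 5, 11, 12, 13, 14, 16}
|A + B| = 8 (out of 19 total residues).

A + B = {2, 3, 5, 11, 12, 13, 14, 16}


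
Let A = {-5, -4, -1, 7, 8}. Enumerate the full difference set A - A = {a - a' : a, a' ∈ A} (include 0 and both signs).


A - A = {a - a' : a, a' ∈ A}.
Compute a - a' for each ordered pair (a, a'):
a = -5: -5--5=0, -5--4=-1, -5--1=-4, -5-7=-12, -5-8=-13
a = -4: -4--5=1, -4--4=0, -4--1=-3, -4-7=-11, -4-8=-12
a = -1: -1--5=4, -1--4=3, -1--1=0, -1-7=-8, -1-8=-9
a = 7: 7--5=12, 7--4=11, 7--1=8, 7-7=0, 7-8=-1
a = 8: 8--5=13, 8--4=12, 8--1=9, 8-7=1, 8-8=0
Collecting distinct values (and noting 0 appears from a-a):
A - A = {-13, -12, -11, -9, -8, -4, -3, -1, 0, 1, 3, 4, 8, 9, 11, 12, 13}
|A - A| = 17

A - A = {-13, -12, -11, -9, -8, -4, -3, -1, 0, 1, 3, 4, 8, 9, 11, 12, 13}


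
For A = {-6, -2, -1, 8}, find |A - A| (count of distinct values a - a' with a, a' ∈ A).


A - A = {a - a' : a, a' ∈ A}; |A| = 4.
Bounds: 2|A|-1 ≤ |A - A| ≤ |A|² - |A| + 1, i.e. 7 ≤ |A - A| ≤ 13.
Note: 0 ∈ A - A always (from a - a). The set is symmetric: if d ∈ A - A then -d ∈ A - A.
Enumerate nonzero differences d = a - a' with a > a' (then include -d):
Positive differences: {1, 4, 5, 9, 10, 14}
Full difference set: {0} ∪ (positive diffs) ∪ (negative diffs).
|A - A| = 1 + 2·6 = 13 (matches direct enumeration: 13).

|A - A| = 13


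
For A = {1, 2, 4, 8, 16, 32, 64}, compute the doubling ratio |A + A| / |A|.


|A| = 7.
Compute A + A by enumerating all 49 pairs.
A + A = {2, 3, 4, 5, 6, 8, 9, 10, 12, 16, 17, 18, 20, 24, 32, 33, 34, 36, 40, 48, 64, 65, 66, 68, 72, 80, 96, 128}, so |A + A| = 28.
K = |A + A| / |A| = 28/7 = 4/1 ≈ 4.0000.
Reference: AP of size 7 gives K = 13/7 ≈ 1.8571; a fully generic set of size 7 gives K ≈ 4.0000.

|A| = 7, |A + A| = 28, K = 28/7 = 4/1.


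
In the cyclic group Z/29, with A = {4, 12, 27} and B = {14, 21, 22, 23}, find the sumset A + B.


Work in Z/29Z: reduce every sum a + b modulo 29.
Enumerate all 12 pairs:
a = 4: 4+14=18, 4+21=25, 4+22=26, 4+23=27
a = 12: 12+14=26, 12+21=4, 12+22=5, 12+23=6
a = 27: 27+14=12, 27+21=19, 27+22=20, 27+23=21
Distinct residues collected: {4, 5, 6, 12, 18, 19, 20, 21, 25, 26, 27}
|A + B| = 11 (out of 29 total residues).

A + B = {4, 5, 6, 12, 18, 19, 20, 21, 25, 26, 27}


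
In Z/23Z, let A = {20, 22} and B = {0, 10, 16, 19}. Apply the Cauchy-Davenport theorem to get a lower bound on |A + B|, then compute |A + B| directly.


Cauchy-Davenport: |A + B| ≥ min(p, |A| + |B| - 1) for A, B nonempty in Z/pZ.
|A| = 2, |B| = 4, p = 23.
CD lower bound = min(23, 2 + 4 - 1) = min(23, 5) = 5.
Compute A + B mod 23 directly:
a = 20: 20+0=20, 20+10=7, 20+16=13, 20+19=16
a = 22: 22+0=22, 22+10=9, 22+16=15, 22+19=18
A + B = {7, 9, 13, 15, 16, 18, 20, 22}, so |A + B| = 8.
Verify: 8 ≥ 5? Yes ✓.

CD lower bound = 5, actual |A + B| = 8.


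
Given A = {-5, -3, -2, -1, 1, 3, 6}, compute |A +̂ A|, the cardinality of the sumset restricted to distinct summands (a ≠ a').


Restricted sumset: A +̂ A = {a + a' : a ∈ A, a' ∈ A, a ≠ a'}.
Equivalently, take A + A and drop any sum 2a that is achievable ONLY as a + a for a ∈ A (i.e. sums representable only with equal summands).
Enumerate pairs (a, a') with a < a' (symmetric, so each unordered pair gives one sum; this covers all a ≠ a'):
  -5 + -3 = -8
  -5 + -2 = -7
  -5 + -1 = -6
  -5 + 1 = -4
  -5 + 3 = -2
  -5 + 6 = 1
  -3 + -2 = -5
  -3 + -1 = -4
  -3 + 1 = -2
  -3 + 3 = 0
  -3 + 6 = 3
  -2 + -1 = -3
  -2 + 1 = -1
  -2 + 3 = 1
  -2 + 6 = 4
  -1 + 1 = 0
  -1 + 3 = 2
  -1 + 6 = 5
  1 + 3 = 4
  1 + 6 = 7
  3 + 6 = 9
Collected distinct sums: {-8, -7, -6, -5, -4, -3, -2, -1, 0, 1, 2, 3, 4, 5, 7, 9}
|A +̂ A| = 16
(Reference bound: |A +̂ A| ≥ 2|A| - 3 for |A| ≥ 2, with |A| = 7 giving ≥ 11.)

|A +̂ A| = 16
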